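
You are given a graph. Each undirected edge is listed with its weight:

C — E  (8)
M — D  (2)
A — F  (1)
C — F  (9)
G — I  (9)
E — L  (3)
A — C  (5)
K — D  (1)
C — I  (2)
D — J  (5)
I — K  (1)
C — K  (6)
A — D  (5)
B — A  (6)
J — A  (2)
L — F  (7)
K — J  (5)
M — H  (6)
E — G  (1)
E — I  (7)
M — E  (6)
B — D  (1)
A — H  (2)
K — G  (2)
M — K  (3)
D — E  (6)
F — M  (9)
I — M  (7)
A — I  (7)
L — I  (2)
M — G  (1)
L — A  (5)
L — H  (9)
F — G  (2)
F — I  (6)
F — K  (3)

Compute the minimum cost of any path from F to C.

6

Enumerating some paths:
F–G–K–I–C: 2+2+1+2 = 7
F–I–C: 6+2 = 8
F–A–C: 1+5 = 6
The minimum is 6 via F–A–C.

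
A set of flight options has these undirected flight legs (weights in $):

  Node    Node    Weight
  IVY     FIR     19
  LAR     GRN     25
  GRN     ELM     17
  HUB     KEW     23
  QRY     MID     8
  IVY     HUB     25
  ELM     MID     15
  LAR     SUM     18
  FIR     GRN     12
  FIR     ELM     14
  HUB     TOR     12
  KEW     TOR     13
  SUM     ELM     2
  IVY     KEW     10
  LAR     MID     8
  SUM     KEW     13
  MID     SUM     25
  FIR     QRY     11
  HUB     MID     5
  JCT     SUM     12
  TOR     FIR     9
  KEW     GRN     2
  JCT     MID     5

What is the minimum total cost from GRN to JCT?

Settle nodes by increasing distance from GRN:
GRN: 0
KEW: 2  (via GRN)
IVY: 12  (via KEW)
FIR: 12  (via GRN)
SUM: 15  (via KEW)
TOR: 15  (via KEW)
ELM: 17  (via GRN)
QRY: 23  (via FIR)
LAR: 25  (via GRN)
HUB: 25  (via KEW)
JCT: 27  (via SUM)
Shortest route: GRN–KEW–SUM–JCT = $27.

$27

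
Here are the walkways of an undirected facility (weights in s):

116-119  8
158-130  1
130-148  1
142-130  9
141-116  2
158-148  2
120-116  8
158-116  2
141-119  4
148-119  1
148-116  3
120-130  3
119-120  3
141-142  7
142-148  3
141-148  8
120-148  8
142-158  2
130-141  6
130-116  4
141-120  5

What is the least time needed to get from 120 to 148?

Running Dijkstra from 120:
120: 0
130: 3  (via 120)
119: 3  (via 120)
158: 4  (via 130)
148: 4  (via 130)
Shortest route: 120–130–148 = 4 s.

4 s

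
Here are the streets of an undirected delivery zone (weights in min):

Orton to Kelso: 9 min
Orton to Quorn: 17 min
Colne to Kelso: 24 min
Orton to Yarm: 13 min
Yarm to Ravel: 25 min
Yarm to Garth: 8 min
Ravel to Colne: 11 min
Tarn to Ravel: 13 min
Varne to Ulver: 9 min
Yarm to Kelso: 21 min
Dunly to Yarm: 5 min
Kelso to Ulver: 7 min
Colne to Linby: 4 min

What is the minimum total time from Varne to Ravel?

51 min

Shortest distances from Varne:
Varne: 0
Ulver: 9  (via Varne)
Kelso: 16  (via Ulver)
Orton: 25  (via Kelso)
Yarm: 37  (via Kelso)
Colne: 40  (via Kelso)
Dunly: 42  (via Yarm)
Quorn: 42  (via Orton)
Linby: 44  (via Colne)
Garth: 45  (via Yarm)
Ravel: 51  (via Colne)
Shortest route: Varne–Ulver–Kelso–Colne–Ravel = 51 min.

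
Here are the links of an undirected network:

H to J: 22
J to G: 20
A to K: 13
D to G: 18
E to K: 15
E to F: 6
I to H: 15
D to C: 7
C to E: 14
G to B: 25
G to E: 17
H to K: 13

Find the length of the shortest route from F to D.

Enumerating some paths:
F–E–C–D: 6+14+7 = 27
F–E–G–D: 6+17+18 = 41
The minimum is 27 via F–E–C–D.

27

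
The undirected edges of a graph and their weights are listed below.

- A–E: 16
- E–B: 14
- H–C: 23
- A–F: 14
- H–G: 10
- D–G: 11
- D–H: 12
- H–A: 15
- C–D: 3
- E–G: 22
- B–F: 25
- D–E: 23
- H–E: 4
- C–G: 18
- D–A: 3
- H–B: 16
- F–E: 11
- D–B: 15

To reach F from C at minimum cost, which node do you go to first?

Candidate routes:
C - D - A - E - F: 3+3+16+11 = 33
C - D - H - E - F: 3+12+4+11 = 30
C - D - A - F: 3+3+14 = 20
The minimum is 20 via C - D - A - F.
So from C the first move is to D.

D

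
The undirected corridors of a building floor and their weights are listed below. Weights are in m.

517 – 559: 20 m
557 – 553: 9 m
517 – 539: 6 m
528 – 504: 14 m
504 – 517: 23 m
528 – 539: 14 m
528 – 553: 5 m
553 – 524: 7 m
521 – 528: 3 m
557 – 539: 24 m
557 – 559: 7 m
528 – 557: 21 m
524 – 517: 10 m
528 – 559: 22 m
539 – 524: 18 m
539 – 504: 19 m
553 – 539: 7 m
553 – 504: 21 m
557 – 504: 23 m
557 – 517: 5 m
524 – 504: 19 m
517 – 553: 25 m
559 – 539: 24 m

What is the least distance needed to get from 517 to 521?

21 m

Candidate routes:
517 → 539 → 553 → 528 → 521: 6+7+5+3 = 21
517 → 557 → 553 → 528 → 521: 5+9+5+3 = 22
The minimum is 21 m via 517 → 539 → 553 → 528 → 521.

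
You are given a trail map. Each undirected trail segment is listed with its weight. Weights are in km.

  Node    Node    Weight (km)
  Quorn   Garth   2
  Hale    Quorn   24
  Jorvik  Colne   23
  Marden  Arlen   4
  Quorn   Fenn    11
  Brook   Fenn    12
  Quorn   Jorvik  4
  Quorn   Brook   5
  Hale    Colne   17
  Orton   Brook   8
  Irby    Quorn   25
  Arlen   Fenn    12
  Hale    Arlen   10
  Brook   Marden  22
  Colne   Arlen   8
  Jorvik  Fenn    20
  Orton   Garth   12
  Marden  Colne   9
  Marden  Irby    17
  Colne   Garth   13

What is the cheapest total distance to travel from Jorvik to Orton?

17 km

Shortest distances from Jorvik:
Jorvik: 0
Quorn: 4  (via Jorvik)
Garth: 6  (via Quorn)
Brook: 9  (via Quorn)
Fenn: 15  (via Quorn)
Orton: 17  (via Brook)
Shortest route: Jorvik–Quorn–Brook–Orton = 17 km.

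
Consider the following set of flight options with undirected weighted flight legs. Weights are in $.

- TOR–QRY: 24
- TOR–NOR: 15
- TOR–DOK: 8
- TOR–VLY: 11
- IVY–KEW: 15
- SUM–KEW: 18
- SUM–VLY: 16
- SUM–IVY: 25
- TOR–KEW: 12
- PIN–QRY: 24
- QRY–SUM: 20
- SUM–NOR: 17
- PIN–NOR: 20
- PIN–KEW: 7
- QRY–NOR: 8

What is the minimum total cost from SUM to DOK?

$35

Shortest distances from SUM:
SUM: 0
VLY: 16  (via SUM)
NOR: 17  (via SUM)
KEW: 18  (via SUM)
QRY: 20  (via SUM)
PIN: 25  (via KEW)
IVY: 25  (via SUM)
TOR: 27  (via VLY)
DOK: 35  (via TOR)
Shortest route: SUM–VLY–TOR–DOK = $35.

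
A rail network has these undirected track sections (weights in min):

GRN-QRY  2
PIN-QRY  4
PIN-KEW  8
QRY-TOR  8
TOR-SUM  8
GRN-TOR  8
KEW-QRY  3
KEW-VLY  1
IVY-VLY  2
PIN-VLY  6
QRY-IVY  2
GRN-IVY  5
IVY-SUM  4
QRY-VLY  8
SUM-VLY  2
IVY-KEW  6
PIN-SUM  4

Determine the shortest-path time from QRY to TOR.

8 min

Shortest distances from QRY:
QRY: 0
GRN: 2  (via QRY)
IVY: 2  (via QRY)
KEW: 3  (via QRY)
VLY: 4  (via IVY)
PIN: 4  (via QRY)
SUM: 6  (via IVY)
TOR: 8  (via QRY)
Shortest route: QRY → TOR = 8 min.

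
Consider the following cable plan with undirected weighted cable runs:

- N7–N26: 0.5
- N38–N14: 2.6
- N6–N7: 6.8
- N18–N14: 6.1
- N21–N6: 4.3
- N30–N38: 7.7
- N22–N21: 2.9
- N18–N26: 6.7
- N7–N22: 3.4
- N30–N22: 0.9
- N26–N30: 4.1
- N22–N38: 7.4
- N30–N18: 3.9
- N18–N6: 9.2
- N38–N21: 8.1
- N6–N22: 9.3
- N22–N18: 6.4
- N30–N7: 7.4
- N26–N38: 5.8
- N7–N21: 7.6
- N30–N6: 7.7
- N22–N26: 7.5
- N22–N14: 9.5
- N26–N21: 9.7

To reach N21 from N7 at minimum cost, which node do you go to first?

Compare a few routes:
N7 → N21: 7.6 = 7.6
N7 → N26 → N30 → N22 → N21: 0.5+4.1+0.9+2.9 = 8.4
N7 → N22 → N21: 3.4+2.9 = 6.3
Cheapest is N7 → N22 → N21 at 6.3.
So from N7 the first move is to N22.

N22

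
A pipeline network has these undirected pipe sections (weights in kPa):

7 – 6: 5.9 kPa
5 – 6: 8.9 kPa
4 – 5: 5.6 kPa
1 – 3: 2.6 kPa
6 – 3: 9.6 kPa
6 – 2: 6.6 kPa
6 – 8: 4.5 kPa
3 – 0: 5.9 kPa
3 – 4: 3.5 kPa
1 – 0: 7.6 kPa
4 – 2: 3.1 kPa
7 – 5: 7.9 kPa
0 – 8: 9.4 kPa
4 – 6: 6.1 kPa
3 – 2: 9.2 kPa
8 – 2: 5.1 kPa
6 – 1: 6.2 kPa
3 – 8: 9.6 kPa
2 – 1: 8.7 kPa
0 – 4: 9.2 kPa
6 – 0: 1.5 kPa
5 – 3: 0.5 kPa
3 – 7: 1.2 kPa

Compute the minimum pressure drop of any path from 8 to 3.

Settle nodes by increasing distance from 8:
8: 0
6: 4.5  (via 8)
2: 5.1  (via 8)
0: 6  (via 6)
4: 8.2  (via 2)
3: 9.6  (via 8)
Shortest route: 8 → 3 = 9.6 kPa.

9.6 kPa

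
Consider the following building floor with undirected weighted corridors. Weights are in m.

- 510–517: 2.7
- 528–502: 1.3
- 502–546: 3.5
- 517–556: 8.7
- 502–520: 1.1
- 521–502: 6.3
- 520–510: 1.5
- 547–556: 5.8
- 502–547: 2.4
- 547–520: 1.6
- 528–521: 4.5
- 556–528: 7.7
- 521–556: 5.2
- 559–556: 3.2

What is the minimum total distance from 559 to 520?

10.6 m

Shortest distances from 559:
559: 0
556: 3.2  (via 559)
521: 8.4  (via 556)
547: 9  (via 556)
520: 10.6  (via 547)
Shortest route: 559–556–547–520 = 10.6 m.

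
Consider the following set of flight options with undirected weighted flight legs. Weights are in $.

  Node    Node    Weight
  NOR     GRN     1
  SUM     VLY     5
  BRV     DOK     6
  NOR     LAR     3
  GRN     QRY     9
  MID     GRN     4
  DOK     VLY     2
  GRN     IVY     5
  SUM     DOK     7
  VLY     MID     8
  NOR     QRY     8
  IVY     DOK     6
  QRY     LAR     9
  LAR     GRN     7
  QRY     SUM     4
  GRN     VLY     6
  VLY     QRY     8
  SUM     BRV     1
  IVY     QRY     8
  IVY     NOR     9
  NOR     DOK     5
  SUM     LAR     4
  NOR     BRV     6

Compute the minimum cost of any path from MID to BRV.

Running Dijkstra from MID:
MID: 0
GRN: 4  (via MID)
NOR: 5  (via GRN)
VLY: 8  (via MID)
LAR: 8  (via NOR)
IVY: 9  (via GRN)
DOK: 10  (via NOR)
BRV: 11  (via NOR)
Shortest route: MID–GRN–NOR–BRV = $11.

$11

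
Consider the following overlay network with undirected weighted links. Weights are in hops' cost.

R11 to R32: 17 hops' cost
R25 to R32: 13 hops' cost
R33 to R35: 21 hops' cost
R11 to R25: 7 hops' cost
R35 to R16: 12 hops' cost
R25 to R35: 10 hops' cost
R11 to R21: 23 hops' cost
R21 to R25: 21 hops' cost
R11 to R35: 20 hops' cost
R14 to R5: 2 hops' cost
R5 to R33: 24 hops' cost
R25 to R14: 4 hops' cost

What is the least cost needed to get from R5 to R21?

Candidate routes:
R5 - R14 - R25 - R32 - R11 - R21: 2+4+13+17+23 = 59
R5 - R14 - R25 - R21: 2+4+21 = 27
R5 - R14 - R25 - R11 - R21: 2+4+7+23 = 36
The minimum is 27 hops' cost via R5 - R14 - R25 - R21.

27 hops' cost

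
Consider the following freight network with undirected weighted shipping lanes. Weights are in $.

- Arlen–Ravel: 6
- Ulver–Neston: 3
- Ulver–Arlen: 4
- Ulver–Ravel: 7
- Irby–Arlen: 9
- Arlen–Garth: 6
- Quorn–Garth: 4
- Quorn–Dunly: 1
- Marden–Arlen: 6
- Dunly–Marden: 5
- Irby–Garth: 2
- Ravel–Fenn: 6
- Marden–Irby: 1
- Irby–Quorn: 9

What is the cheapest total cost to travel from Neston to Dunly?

$18

Enumerating some paths:
Neston–Ulver–Arlen–Marden–Irby–Garth–Quorn–Dunly: 3+4+6+1+2+4+1 = 21
Neston–Ulver–Arlen–Marden–Dunly: 3+4+6+5 = 18
The minimum is $18 via Neston–Ulver–Arlen–Marden–Dunly.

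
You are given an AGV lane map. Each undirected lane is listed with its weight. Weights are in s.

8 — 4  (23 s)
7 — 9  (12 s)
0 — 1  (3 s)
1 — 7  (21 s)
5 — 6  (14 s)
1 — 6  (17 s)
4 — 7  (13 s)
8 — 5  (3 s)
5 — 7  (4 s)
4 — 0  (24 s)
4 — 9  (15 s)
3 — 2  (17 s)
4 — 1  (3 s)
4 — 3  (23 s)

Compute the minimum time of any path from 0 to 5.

23 s

Compare a few routes:
0 → 1 → 7 → 5: 3+21+4 = 28
0 → 1 → 4 → 7 → 5: 3+3+13+4 = 23
0 → 1 → 4 → 8 → 5: 3+3+23+3 = 32
The minimum is 23 s via 0 → 1 → 4 → 7 → 5.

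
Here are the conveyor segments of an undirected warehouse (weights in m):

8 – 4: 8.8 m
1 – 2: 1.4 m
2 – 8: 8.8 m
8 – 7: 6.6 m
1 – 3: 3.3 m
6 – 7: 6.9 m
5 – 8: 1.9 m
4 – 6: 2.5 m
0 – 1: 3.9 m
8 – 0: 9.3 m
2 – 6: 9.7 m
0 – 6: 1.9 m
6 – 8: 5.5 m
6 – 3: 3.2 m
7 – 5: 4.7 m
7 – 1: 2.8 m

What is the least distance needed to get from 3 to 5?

Shortest distances from 3:
3: 0
6: 3.2  (via 3)
1: 3.3  (via 3)
2: 4.7  (via 1)
0: 5.1  (via 6)
4: 5.7  (via 6)
7: 6.1  (via 1)
8: 8.7  (via 6)
5: 10.6  (via 8)
Shortest route: 3–6–8–5 = 10.6 m.

10.6 m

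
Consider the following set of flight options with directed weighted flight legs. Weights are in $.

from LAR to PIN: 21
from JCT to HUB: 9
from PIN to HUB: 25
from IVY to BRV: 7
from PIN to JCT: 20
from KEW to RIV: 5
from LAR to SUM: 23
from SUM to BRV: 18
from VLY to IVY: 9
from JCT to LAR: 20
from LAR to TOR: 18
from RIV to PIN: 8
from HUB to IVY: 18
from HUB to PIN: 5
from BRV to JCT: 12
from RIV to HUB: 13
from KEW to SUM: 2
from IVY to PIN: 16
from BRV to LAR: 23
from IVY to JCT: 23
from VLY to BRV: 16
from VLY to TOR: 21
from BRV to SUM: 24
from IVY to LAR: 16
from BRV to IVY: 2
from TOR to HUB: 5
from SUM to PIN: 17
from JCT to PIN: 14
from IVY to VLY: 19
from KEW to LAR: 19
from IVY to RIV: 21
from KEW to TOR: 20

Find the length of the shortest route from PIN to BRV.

Shortest distances from PIN:
PIN: 0
JCT: 20  (via PIN)
HUB: 25  (via PIN)
LAR: 40  (via JCT)
IVY: 43  (via HUB)
BRV: 50  (via IVY)
Shortest route: PIN → HUB → IVY → BRV = $50.

$50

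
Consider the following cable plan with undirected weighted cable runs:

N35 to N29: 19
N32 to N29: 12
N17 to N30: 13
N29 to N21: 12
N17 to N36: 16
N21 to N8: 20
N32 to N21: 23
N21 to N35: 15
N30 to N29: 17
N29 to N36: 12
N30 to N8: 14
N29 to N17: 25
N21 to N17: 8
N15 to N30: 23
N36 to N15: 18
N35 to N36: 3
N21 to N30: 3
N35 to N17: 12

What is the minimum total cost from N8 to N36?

Enumerating some paths:
N8 → N21 → N35 → N36: 20+15+3 = 38
N8 → N30 → N21 → N35 → N36: 14+3+15+3 = 35
Cheapest is N8 → N30 → N21 → N35 → N36 at 35.

35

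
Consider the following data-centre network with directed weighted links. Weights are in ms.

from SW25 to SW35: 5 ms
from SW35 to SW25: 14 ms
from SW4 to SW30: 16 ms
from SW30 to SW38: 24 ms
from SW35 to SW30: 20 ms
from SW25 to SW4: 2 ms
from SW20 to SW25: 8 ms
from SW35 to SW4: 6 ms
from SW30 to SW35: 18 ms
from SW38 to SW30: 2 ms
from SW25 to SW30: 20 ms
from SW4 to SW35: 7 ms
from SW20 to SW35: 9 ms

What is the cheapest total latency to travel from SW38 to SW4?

Candidate routes:
SW38–SW30–SW35–SW4: 2+18+6 = 26
SW38–SW30–SW35–SW25–SW4: 2+18+14+2 = 36
The minimum is 26 ms via SW38–SW30–SW35–SW4.

26 ms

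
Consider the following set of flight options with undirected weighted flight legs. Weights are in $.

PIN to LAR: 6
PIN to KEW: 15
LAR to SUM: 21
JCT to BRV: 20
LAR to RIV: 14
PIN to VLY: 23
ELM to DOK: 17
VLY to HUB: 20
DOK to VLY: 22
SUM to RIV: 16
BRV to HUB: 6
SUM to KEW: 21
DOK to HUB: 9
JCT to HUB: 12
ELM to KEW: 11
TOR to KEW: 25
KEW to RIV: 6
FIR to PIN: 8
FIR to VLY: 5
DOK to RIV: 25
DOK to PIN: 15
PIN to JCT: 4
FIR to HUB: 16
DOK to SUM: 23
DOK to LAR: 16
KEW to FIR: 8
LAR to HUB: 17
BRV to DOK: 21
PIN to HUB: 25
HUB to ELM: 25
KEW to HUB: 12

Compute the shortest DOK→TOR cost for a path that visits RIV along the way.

Best DOK to RIV: DOK → RIV costing 25
Shortest RIV→TOR: RIV → KEW → TOR = 31
Total via RIV: 25 + 31 = $56.

$56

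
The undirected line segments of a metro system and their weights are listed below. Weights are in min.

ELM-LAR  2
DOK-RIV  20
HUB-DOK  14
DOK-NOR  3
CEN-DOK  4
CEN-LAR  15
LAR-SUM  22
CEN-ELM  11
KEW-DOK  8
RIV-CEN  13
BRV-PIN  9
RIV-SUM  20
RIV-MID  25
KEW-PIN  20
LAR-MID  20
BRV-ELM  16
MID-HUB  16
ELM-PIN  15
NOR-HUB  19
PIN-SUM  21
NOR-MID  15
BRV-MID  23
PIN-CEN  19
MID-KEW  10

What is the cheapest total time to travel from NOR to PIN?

Candidate routes:
NOR–DOK–CEN–PIN: 3+4+19 = 26
NOR–DOK–KEW–PIN: 3+8+20 = 31
The minimum is 26 min via NOR–DOK–CEN–PIN.

26 min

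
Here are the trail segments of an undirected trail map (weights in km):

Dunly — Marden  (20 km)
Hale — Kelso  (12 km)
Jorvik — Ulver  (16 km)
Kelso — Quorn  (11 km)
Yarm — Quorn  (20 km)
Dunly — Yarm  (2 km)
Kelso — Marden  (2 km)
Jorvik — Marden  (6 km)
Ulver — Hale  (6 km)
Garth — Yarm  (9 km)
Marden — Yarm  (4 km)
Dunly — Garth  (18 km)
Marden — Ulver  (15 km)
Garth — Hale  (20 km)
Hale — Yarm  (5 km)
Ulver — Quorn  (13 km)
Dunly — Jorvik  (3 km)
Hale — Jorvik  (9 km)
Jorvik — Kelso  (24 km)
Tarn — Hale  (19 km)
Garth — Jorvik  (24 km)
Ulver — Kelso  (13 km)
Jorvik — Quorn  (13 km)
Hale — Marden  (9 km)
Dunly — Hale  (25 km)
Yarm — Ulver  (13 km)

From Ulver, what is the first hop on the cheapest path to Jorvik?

Enumerating some paths:
Ulver → Jorvik: 16 = 16
Ulver → Hale → Yarm → Dunly → Jorvik: 6+5+2+3 = 16
Ulver → Hale → Jorvik: 6+9 = 15
The minimum is 15 km via Ulver → Hale → Jorvik.
So from Ulver the first move is to Hale.

Hale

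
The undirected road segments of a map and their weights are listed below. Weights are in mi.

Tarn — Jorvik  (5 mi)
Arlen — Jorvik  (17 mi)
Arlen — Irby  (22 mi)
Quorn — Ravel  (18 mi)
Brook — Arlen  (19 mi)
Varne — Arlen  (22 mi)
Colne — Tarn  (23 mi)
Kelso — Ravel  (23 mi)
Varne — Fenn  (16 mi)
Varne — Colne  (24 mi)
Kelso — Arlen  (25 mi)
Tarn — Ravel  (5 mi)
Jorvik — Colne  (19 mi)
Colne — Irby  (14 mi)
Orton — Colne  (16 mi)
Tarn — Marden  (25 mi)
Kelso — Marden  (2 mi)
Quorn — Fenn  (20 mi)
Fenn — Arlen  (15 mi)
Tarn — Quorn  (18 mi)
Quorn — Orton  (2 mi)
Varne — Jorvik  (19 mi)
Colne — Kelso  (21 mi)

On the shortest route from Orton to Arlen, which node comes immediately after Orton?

Compare a few routes:
Orton–Quorn–Ravel–Tarn–Jorvik–Arlen: 2+18+5+5+17 = 47
Orton–Quorn–Fenn–Arlen: 2+20+15 = 37
Orton–Quorn–Tarn–Jorvik–Arlen: 2+18+5+17 = 42
Cheapest is Orton–Quorn–Fenn–Arlen at 37 mi.
So from Orton the first move is to Quorn.

Quorn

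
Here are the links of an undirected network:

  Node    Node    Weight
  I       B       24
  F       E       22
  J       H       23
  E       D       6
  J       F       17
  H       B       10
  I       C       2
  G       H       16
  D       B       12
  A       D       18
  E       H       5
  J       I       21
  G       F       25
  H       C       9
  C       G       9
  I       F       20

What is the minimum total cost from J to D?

Enumerating some paths:
J → H → E → D: 23+5+6 = 34
J → H → B → D: 23+10+12 = 45
J → I → C → H → E → D: 21+2+9+5+6 = 43
Cheapest is J → H → E → D at 34.

34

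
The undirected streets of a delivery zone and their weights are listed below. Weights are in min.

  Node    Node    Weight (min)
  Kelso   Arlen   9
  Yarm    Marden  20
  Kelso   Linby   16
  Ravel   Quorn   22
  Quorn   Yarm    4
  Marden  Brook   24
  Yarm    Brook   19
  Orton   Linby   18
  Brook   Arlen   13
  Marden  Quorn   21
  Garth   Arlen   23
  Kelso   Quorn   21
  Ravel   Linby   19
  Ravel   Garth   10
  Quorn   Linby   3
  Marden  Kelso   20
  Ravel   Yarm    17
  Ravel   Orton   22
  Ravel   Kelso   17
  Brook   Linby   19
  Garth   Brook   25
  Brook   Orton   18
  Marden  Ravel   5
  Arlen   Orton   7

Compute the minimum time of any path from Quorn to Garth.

Settle nodes by increasing distance from Quorn:
Quorn: 0
Linby: 3  (via Quorn)
Yarm: 4  (via Quorn)
Kelso: 19  (via Linby)
Marden: 21  (via Quorn)
Orton: 21  (via Linby)
Ravel: 21  (via Yarm)
Brook: 22  (via Linby)
Arlen: 28  (via Kelso)
Garth: 31  (via Ravel)
Shortest route: Quorn → Yarm → Ravel → Garth = 31 min.

31 min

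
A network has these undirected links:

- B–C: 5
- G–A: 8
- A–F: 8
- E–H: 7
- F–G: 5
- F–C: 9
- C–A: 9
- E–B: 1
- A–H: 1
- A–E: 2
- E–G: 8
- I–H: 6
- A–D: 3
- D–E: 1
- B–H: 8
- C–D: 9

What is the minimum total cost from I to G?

Shortest distances from I:
I: 0
H: 6  (via I)
A: 7  (via H)
E: 9  (via A)
B: 10  (via E)
D: 10  (via A)
C: 15  (via B)
F: 15  (via A)
G: 15  (via A)
Shortest route: I–H–A–G = 15.

15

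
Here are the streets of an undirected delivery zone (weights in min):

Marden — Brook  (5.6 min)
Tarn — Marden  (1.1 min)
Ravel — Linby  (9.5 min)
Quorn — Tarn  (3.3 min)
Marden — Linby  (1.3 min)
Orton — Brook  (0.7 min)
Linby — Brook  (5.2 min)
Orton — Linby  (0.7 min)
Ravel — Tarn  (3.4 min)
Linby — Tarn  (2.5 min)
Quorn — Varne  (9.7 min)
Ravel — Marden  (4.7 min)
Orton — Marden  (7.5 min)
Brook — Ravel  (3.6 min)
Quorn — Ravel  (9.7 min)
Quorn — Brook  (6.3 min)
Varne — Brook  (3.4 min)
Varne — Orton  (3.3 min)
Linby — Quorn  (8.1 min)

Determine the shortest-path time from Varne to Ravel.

Candidate routes:
Varne–Orton–Brook–Ravel: 3.3+0.7+3.6 = 7.6
Varne–Brook–Ravel: 3.4+3.6 = 7
Cheapest is Varne–Brook–Ravel at 7 min.

7 min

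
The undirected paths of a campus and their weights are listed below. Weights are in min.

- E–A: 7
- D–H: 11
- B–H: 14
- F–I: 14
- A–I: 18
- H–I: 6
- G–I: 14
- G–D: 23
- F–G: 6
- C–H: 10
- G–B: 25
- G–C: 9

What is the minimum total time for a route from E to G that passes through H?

50 min

Shortest E→H: E → A → I → H = 31
Best H to G: H → C → G costing 19
Total via H: 31 + 19 = 50 min.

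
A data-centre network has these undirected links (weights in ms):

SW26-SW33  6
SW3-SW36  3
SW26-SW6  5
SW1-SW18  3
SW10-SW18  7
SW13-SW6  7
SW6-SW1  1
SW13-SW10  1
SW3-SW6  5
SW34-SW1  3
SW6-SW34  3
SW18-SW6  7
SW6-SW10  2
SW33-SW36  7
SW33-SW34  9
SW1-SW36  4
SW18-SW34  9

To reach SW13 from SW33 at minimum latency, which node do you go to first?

SW26

Enumerating some paths:
SW33–SW34–SW6–SW10–SW13: 9+3+2+1 = 15
SW33–SW26–SW6–SW10–SW13: 6+5+2+1 = 14
SW33–SW34–SW1–SW6–SW10–SW13: 9+3+1+2+1 = 16
SW33–SW36–SW1–SW6–SW10–SW13: 7+4+1+2+1 = 15
The minimum is 14 ms via SW33–SW26–SW6–SW10–SW13.
So from SW33 the first move is to SW26.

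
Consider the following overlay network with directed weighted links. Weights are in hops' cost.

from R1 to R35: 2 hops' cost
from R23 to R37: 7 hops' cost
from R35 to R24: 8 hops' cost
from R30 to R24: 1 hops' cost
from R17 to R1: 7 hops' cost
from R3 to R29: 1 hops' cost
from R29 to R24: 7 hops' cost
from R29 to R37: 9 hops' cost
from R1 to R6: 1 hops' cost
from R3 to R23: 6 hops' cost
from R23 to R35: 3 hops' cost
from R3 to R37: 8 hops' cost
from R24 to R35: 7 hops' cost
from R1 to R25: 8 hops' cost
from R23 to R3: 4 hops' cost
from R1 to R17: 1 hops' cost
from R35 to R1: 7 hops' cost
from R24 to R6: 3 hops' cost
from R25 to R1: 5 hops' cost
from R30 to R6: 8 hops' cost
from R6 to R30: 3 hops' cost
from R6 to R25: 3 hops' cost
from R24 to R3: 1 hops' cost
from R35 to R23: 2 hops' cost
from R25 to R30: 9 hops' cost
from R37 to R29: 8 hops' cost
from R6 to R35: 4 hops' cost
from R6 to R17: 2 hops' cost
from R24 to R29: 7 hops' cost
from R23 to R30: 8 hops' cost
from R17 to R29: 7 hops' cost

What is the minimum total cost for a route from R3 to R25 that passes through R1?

Best R3 to R1: R3–R23–R35–R1 costing 16
Shortest R1→R25: R1–R6–R25 = 4
Total via R1: 16 + 4 = 20 hops' cost.

20 hops' cost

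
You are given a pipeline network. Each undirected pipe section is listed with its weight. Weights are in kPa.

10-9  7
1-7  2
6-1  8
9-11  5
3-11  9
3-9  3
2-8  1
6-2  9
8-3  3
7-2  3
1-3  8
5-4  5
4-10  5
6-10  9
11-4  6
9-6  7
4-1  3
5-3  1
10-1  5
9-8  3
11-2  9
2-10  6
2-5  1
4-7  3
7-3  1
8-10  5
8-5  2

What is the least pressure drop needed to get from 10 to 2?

Running Dijkstra from 10:
10: 0
1: 5  (via 10)
4: 5  (via 10)
8: 5  (via 10)
2: 6  (via 10)
Shortest route: 10 → 2 = 6 kPa.

6 kPa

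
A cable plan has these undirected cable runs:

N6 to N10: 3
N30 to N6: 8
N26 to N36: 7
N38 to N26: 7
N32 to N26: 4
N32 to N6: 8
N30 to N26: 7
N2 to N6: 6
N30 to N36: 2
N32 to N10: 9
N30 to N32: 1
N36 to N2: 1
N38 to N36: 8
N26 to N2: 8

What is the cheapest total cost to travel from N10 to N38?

18

Compare a few routes:
N10 - N32 - N26 - N38: 9+4+7 = 20
N10 - N6 - N2 - N36 - N38: 3+6+1+8 = 18
N10 - N32 - N30 - N36 - N38: 9+1+2+8 = 20
The minimum is 18 via N10 - N6 - N2 - N36 - N38.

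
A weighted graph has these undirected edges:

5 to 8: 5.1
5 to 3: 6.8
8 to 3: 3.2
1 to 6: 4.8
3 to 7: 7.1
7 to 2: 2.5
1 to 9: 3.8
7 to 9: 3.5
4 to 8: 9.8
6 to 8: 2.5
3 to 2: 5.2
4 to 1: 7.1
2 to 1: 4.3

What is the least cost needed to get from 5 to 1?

12.4

Running Dijkstra from 5:
5: 0
8: 5.1  (via 5)
3: 6.8  (via 5)
6: 7.6  (via 8)
2: 12  (via 3)
1: 12.4  (via 6)
Shortest route: 5 → 8 → 6 → 1 = 12.4.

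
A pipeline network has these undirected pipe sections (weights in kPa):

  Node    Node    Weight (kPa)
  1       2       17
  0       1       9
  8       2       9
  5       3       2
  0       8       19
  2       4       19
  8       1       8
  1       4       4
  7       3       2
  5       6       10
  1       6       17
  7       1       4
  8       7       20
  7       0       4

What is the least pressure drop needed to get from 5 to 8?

16 kPa

Shortest distances from 5:
5: 0
3: 2  (via 5)
7: 4  (via 3)
0: 8  (via 7)
1: 8  (via 7)
6: 10  (via 5)
4: 12  (via 1)
8: 16  (via 1)
Shortest route: 5 → 3 → 7 → 1 → 8 = 16 kPa.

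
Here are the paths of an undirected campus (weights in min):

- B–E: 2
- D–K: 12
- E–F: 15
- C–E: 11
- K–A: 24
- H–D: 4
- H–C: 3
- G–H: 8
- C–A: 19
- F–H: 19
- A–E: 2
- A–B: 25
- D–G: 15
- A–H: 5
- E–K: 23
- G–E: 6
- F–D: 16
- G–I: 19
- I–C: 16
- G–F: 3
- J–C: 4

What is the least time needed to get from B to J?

Shortest distances from B:
B: 0
E: 2  (via B)
A: 4  (via E)
G: 8  (via E)
H: 9  (via A)
F: 11  (via G)
C: 12  (via H)
D: 13  (via H)
J: 16  (via C)
Shortest route: B–E–A–H–C–J = 16 min.

16 min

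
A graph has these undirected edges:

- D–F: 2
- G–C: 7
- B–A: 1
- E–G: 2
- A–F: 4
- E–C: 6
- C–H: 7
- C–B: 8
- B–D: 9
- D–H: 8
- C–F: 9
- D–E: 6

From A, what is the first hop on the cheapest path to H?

F

Enumerating some paths:
A–B–C–H: 1+8+7 = 16
A–B–D–H: 1+9+8 = 18
A–F–D–H: 4+2+8 = 14
The minimum is 14 via A–F–D–H.
So from A the first move is to F.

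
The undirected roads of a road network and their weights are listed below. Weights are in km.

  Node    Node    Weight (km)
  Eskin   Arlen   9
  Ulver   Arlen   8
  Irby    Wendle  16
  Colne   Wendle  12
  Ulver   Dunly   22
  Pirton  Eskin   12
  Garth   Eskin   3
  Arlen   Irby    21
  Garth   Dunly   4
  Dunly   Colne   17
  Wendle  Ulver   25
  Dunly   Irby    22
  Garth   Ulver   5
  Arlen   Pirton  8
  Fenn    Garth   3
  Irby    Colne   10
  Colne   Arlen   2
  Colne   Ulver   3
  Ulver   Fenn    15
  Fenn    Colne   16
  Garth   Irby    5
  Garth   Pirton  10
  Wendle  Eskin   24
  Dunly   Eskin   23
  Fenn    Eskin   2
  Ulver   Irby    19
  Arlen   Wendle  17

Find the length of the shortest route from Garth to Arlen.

Compare a few routes:
Garth - Ulver - Colne - Arlen: 5+3+2 = 10
Garth - Fenn - Eskin - Arlen: 3+2+9 = 14
Garth - Eskin - Arlen: 3+9 = 12
Garth - Ulver - Arlen: 5+8 = 13
The minimum is 10 km via Garth - Ulver - Colne - Arlen.

10 km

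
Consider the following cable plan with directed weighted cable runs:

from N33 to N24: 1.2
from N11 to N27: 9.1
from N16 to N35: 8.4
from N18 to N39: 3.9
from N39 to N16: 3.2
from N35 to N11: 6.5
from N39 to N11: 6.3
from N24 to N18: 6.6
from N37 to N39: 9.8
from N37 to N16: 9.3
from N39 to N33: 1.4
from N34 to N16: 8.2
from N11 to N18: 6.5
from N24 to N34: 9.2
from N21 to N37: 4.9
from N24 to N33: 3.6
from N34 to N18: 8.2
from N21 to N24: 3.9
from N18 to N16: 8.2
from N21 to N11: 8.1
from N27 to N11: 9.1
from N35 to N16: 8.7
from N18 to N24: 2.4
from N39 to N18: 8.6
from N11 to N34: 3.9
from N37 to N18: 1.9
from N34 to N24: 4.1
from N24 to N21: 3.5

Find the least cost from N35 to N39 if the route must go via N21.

28.7

Best N35 to N21: N35–N11–N34–N24–N21 costing 18
Best N21 to N39: N21–N37–N18–N39 costing 10.7
Total via N21: 18 + 10.7 = 28.7.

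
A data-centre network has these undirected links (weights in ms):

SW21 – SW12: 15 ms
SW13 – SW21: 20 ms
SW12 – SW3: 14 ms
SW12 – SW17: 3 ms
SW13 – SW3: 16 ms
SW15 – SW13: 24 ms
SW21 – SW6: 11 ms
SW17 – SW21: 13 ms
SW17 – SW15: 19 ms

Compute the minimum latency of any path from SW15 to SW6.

Settle nodes by increasing distance from SW15:
SW15: 0
SW17: 19  (via SW15)
SW12: 22  (via SW17)
SW13: 24  (via SW15)
SW21: 32  (via SW17)
SW3: 36  (via SW12)
SW6: 43  (via SW21)
Shortest route: SW15 → SW17 → SW21 → SW6 = 43 ms.

43 ms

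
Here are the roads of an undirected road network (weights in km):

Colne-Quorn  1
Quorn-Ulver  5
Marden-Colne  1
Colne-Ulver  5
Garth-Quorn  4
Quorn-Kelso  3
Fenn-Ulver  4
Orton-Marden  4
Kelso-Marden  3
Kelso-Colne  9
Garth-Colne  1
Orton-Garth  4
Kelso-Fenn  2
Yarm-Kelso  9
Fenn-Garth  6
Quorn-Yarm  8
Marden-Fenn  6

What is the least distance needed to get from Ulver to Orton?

Compare a few routes:
Ulver - Quorn - Colne - Garth - Orton: 5+1+1+4 = 11
Ulver - Colne - Marden - Orton: 5+1+4 = 10
Ulver - Quorn - Colne - Marden - Orton: 5+1+1+4 = 11
Ulver - Quorn - Garth - Orton: 5+4+4 = 13
The minimum is 10 km via Ulver - Colne - Marden - Orton.

10 km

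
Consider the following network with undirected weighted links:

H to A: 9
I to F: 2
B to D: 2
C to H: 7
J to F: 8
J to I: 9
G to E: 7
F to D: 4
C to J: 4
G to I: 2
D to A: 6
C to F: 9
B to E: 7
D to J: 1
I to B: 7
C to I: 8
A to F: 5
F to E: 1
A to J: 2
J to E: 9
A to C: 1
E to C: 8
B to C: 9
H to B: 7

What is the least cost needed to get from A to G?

9

Shortest distances from A:
A: 0
C: 1  (via A)
J: 2  (via A)
D: 3  (via J)
B: 5  (via D)
F: 5  (via A)
E: 6  (via F)
I: 7  (via F)
H: 8  (via C)
G: 9  (via I)
Shortest route: A–F–I–G = 9.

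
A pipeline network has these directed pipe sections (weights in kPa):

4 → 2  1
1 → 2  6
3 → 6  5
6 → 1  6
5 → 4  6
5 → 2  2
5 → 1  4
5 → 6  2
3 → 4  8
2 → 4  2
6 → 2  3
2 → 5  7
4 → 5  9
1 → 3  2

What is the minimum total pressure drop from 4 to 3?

Settle nodes by increasing distance from 4:
4: 0
2: 1  (via 4)
5: 8  (via 2)
6: 10  (via 5)
1: 12  (via 5)
3: 14  (via 1)
Shortest route: 4 → 2 → 5 → 1 → 3 = 14 kPa.

14 kPa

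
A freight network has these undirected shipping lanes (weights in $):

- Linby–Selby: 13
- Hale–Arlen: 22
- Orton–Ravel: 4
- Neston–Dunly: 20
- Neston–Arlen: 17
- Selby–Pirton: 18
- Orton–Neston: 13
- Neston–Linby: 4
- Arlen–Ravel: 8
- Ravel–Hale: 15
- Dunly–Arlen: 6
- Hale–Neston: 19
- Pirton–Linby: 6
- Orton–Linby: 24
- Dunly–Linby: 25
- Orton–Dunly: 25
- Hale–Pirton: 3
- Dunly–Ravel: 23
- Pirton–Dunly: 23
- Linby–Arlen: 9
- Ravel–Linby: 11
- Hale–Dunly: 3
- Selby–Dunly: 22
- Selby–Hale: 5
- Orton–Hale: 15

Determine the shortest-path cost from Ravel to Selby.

$20

Compare a few routes:
Ravel–Hale–Selby: 15+5 = 20
Ravel–Arlen–Dunly–Hale–Selby: 8+6+3+5 = 22
Cheapest is Ravel–Hale–Selby at $20.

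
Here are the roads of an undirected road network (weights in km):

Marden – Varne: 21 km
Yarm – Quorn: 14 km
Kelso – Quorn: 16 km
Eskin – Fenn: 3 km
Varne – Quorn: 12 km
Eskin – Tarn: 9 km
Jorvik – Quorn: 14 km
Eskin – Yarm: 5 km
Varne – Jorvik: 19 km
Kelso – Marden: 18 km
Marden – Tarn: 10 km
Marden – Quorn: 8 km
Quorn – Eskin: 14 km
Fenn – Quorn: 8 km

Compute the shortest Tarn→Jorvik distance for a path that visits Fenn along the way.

34 km

Best Tarn to Fenn: Tarn–Eskin–Fenn costing 12
Shortest Fenn→Jorvik: Fenn–Quorn–Jorvik = 22
Total via Fenn: 12 + 22 = 34 km.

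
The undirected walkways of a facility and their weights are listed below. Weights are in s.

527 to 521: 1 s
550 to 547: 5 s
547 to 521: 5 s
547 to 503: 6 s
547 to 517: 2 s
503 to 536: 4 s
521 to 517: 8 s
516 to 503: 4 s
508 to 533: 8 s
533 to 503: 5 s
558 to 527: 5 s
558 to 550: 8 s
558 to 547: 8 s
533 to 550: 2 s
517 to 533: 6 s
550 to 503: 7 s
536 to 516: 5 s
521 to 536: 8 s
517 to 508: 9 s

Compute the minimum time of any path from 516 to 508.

17 s

Enumerating some paths:
516–503–533–508: 4+5+8 = 17
516–503–550–533–508: 4+7+2+8 = 21
Cheapest is 516–503–533–508 at 17 s.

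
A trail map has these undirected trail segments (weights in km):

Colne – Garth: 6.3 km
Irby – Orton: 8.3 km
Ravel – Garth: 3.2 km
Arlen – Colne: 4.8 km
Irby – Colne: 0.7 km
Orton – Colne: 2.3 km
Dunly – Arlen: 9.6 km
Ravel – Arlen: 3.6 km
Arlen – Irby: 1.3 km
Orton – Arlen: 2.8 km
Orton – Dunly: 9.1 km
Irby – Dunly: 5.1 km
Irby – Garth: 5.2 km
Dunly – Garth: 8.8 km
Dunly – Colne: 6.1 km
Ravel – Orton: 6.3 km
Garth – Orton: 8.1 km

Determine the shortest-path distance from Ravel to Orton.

6.3 km

Enumerating some paths:
Ravel - Orton: 6.3 = 6.3
Ravel - Arlen - Colne - Orton: 3.6+4.8+2.3 = 10.7
Ravel - Arlen - Orton: 3.6+2.8 = 6.4
Ravel - Arlen - Irby - Colne - Orton: 3.6+1.3+0.7+2.3 = 7.9
Cheapest is Ravel - Orton at 6.3 km.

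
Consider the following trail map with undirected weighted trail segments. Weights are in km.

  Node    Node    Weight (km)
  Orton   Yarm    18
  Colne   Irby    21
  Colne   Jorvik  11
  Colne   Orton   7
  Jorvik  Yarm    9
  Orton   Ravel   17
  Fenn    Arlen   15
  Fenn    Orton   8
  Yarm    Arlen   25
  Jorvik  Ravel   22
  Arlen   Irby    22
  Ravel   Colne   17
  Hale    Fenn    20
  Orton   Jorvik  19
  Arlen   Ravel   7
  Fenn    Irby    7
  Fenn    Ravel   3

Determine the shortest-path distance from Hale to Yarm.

Enumerating some paths:
Hale - Fenn - Ravel - Arlen - Yarm: 20+3+7+25 = 55
Hale - Fenn - Ravel - Jorvik - Yarm: 20+3+22+9 = 54
Hale - Fenn - Orton - Colne - Jorvik - Yarm: 20+8+7+11+9 = 55
Hale - Fenn - Orton - Yarm: 20+8+18 = 46
Cheapest is Hale - Fenn - Orton - Yarm at 46 km.

46 km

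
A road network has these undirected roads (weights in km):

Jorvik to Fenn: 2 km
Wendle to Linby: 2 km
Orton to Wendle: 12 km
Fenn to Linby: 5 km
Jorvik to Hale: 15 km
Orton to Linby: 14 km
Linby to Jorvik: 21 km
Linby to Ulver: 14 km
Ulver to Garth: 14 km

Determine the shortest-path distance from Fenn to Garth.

Settle nodes by increasing distance from Fenn:
Fenn: 0
Jorvik: 2  (via Fenn)
Linby: 5  (via Fenn)
Wendle: 7  (via Linby)
Hale: 17  (via Jorvik)
Orton: 19  (via Linby)
Ulver: 19  (via Linby)
Garth: 33  (via Ulver)
Shortest route: Fenn–Linby–Ulver–Garth = 33 km.

33 km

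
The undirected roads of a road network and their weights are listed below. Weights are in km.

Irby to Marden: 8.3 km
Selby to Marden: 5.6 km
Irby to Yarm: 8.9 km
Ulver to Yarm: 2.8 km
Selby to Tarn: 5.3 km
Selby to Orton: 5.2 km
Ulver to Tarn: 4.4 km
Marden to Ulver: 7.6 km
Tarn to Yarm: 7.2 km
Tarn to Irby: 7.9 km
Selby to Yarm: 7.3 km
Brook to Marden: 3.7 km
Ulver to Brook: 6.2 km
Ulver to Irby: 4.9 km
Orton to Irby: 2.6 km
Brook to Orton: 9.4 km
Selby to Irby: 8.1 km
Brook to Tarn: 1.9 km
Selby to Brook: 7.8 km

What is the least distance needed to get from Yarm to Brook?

9 km

Candidate routes:
Yarm → Tarn → Brook: 7.2+1.9 = 9.1
Yarm → Ulver → Brook: 2.8+6.2 = 9
Cheapest is Yarm → Ulver → Brook at 9 km.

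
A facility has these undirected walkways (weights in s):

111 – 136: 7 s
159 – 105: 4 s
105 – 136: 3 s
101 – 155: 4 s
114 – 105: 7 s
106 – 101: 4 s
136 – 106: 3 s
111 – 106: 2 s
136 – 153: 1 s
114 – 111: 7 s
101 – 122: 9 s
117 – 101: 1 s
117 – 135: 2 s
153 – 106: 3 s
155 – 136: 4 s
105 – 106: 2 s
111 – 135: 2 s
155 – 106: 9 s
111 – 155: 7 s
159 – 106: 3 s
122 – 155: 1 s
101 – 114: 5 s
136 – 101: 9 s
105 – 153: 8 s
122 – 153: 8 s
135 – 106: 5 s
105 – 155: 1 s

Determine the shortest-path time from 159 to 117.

Shortest distances from 159:
159: 0
106: 3  (via 159)
105: 4  (via 159)
111: 5  (via 106)
155: 5  (via 105)
122: 6  (via 155)
136: 6  (via 106)
153: 6  (via 106)
135: 7  (via 111)
101: 7  (via 106)
117: 8  (via 101)
Shortest route: 159 → 106 → 101 → 117 = 8 s.

8 s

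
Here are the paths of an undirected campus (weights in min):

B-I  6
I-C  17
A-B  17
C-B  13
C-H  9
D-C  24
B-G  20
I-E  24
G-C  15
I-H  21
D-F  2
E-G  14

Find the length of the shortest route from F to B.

Compare a few routes:
F → D → C → B: 2+24+13 = 39
F → D → C → I → B: 2+24+17+6 = 49
The minimum is 39 min via F → D → C → B.

39 min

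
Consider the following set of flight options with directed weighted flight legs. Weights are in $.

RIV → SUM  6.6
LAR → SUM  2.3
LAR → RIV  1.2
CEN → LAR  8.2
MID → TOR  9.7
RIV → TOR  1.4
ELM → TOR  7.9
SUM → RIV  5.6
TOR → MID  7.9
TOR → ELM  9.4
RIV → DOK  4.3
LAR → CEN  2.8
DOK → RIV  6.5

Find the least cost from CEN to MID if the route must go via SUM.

$25.4

Shortest CEN→SUM: CEN–LAR–SUM = 10.5
Best SUM to MID: SUM–RIV–TOR–MID costing 14.9
Total via SUM: 10.5 + 14.9 = $25.4.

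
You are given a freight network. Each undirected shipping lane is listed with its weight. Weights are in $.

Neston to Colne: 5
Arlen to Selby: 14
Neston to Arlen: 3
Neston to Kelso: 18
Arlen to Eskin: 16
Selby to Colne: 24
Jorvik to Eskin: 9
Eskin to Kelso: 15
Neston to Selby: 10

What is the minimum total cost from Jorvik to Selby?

$38

Settle nodes by increasing distance from Jorvik:
Jorvik: 0
Eskin: 9  (via Jorvik)
Kelso: 24  (via Eskin)
Arlen: 25  (via Eskin)
Neston: 28  (via Arlen)
Colne: 33  (via Neston)
Selby: 38  (via Neston)
Shortest route: Jorvik → Eskin → Arlen → Neston → Selby = $38.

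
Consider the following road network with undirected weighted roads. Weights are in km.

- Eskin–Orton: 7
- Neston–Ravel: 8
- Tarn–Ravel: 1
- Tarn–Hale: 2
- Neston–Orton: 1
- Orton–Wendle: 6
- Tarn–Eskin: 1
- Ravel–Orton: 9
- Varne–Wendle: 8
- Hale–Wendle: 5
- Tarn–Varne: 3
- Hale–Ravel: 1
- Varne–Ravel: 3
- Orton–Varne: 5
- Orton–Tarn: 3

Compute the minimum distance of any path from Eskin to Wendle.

Enumerating some paths:
Eskin → Tarn → Orton → Wendle: 1+3+6 = 10
Eskin → Orton → Wendle: 7+6 = 13
Eskin → Tarn → Varne → Wendle: 1+3+8 = 12
Eskin → Tarn → Hale → Wendle: 1+2+5 = 8
Cheapest is Eskin → Tarn → Hale → Wendle at 8 km.

8 km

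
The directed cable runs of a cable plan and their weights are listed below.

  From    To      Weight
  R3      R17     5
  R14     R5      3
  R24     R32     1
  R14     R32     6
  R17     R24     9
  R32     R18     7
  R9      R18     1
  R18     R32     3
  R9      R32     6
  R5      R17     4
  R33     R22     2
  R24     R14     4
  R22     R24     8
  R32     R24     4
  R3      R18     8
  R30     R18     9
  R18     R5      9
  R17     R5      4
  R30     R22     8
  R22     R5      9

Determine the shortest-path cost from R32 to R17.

15

Candidate routes:
R32–R18–R5–R17: 7+9+4 = 20
R32–R24–R14–R5–R17: 4+4+3+4 = 15
Cheapest is R32–R24–R14–R5–R17 at 15.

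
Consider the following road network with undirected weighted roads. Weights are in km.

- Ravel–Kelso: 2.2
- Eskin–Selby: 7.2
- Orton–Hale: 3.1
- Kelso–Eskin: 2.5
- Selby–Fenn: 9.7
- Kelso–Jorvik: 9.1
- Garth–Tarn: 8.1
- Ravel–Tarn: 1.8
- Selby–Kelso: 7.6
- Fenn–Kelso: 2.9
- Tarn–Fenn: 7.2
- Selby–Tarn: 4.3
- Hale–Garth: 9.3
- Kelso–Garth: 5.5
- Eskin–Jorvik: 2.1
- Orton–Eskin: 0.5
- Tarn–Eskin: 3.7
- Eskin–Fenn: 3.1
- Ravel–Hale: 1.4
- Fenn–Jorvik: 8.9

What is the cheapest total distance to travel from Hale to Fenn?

6.5 km

Settle nodes by increasing distance from Hale:
Hale: 0
Ravel: 1.4  (via Hale)
Orton: 3.1  (via Hale)
Tarn: 3.2  (via Ravel)
Kelso: 3.6  (via Ravel)
Eskin: 3.6  (via Orton)
Jorvik: 5.7  (via Eskin)
Fenn: 6.5  (via Kelso)
Shortest route: Hale → Ravel → Kelso → Fenn = 6.5 km.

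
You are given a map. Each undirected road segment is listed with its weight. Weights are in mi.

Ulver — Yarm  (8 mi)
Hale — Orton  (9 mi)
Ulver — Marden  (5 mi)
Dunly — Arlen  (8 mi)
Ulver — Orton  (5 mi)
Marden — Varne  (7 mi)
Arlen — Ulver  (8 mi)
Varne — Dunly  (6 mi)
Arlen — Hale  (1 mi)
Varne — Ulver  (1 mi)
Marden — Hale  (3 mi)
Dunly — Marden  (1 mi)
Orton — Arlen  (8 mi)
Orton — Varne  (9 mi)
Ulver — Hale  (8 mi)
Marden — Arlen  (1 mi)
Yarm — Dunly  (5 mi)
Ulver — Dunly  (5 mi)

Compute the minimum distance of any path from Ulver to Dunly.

Settle nodes by increasing distance from Ulver:
Ulver: 0
Varne: 1  (via Ulver)
Marden: 5  (via Ulver)
Orton: 5  (via Ulver)
Dunly: 5  (via Ulver)
Shortest route: Ulver–Dunly = 5 mi.

5 mi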